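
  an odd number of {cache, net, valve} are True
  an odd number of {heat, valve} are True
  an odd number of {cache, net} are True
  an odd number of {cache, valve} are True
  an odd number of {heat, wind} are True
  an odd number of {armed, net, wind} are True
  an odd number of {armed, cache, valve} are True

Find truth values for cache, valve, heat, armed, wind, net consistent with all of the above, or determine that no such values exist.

UNSATISFIABLE

Adding constraints 2, 3, 5, 6, 7 mod 2: every variable appears an even number of times on the left, so the left side is 0.
But the right sides sum to 1 (mod 2). 0 ≠ 1 — the system is inconsistent.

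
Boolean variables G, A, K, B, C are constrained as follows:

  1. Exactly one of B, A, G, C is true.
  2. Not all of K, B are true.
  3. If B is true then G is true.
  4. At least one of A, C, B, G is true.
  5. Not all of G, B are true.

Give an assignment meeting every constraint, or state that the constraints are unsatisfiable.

G=F; A=F; K=T; B=F; C=T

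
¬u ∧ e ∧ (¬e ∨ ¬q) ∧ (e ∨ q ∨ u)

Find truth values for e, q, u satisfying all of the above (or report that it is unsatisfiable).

e = True; q = False; u = False

Unit clause (¬u) forces u = False.
Unit clause (e) forces e = True.
In (¬e ∨ ¬q) only ¬q is left, so q = False.
Check each clause:
  (¬u): ¬u holds.
  (e): e holds.
  (¬e ∨ ¬q): ¬q holds.
  (e ∨ q ∨ u): e holds.
All clauses satisfied.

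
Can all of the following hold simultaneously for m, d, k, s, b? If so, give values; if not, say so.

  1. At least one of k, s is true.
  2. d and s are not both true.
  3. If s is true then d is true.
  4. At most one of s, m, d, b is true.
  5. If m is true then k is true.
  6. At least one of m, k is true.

m=F, d=F, k=T, s=F, b=T

  (1) {k, s}: 1 true — at least one ✓
  (2) d=F, s=F — not both ✓
  (3) s=F ⇒ d: vacuous ✓
  (4) {s, m, d, b}: 1 true — at most one ✓
  (5) m=F ⇒ k: vacuous ✓
  (6) {m, k}: 1 true — at least one ✓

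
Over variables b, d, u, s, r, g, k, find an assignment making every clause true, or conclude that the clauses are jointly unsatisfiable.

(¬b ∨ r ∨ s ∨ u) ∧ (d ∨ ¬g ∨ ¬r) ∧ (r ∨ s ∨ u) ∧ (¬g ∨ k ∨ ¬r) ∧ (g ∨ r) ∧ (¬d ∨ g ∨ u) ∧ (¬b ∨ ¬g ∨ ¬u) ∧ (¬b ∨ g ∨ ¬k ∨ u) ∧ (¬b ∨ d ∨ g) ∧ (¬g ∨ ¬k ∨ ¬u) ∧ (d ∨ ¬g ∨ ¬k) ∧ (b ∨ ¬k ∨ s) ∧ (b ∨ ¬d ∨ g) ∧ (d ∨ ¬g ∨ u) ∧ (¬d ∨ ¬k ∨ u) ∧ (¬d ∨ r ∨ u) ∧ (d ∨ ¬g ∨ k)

Set b = True.
Try d = False:
  (¬b ∨ d ∨ g) forces g = True.
  (d ∨ ¬g ∨ ¬r) forces r = False.
  (¬b ∨ ¬g ∨ ¬u) forces u = False.
  clause (d ∨ ¬g ∨ u) is falsified — backtrack.
So d = True.
Set u = True.
  then (¬b ∨ ¬g ∨ ¬u) forces g = False.
  then (g ∨ r) forces r = True.
Set s = True.
Set k = True.
All clauses satisfied.

b = True, d = True, u = True, s = True, r = True, g = False, k = True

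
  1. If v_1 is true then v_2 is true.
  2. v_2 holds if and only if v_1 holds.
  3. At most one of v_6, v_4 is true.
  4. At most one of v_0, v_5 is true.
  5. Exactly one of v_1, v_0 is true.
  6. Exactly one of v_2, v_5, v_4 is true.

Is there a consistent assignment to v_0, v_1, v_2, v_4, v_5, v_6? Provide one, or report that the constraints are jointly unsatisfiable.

v_0 = False, v_1 = True, v_2 = True, v_4 = False, v_5 = False, v_6 = True

  (1) v_1=T ⇒ v_2: T ✓
  (2) v_2=T, v_1=T — same ✓
  (3) {v_6, v_4}: 1 true — at most one ✓
  (4) {v_0, v_5}: 0 true — at most one ✓
  (5) {v_1, v_0}: 1 true — exactly one ✓
  (6) {v_2, v_5, v_4}: 1 true — exactly one ✓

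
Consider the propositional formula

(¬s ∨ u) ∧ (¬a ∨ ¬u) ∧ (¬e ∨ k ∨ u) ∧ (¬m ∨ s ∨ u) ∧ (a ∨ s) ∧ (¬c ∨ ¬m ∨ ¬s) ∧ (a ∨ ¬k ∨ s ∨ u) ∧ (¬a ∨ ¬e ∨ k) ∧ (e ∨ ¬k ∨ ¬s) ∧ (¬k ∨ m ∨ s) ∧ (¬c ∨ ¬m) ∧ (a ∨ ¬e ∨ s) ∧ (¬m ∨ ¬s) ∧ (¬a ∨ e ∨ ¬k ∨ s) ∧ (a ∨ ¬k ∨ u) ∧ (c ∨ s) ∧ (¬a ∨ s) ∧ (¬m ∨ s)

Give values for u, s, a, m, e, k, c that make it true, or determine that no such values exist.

u = True; s = True; a = False; m = False; e = True; k = True; c = False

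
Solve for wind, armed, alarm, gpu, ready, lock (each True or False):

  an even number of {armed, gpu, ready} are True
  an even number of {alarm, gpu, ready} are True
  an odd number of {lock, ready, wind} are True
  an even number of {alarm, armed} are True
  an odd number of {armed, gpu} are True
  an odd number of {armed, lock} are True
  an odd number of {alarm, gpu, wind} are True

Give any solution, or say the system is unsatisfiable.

wind = False, armed = True, alarm = True, gpu = False, ready = True, lock = False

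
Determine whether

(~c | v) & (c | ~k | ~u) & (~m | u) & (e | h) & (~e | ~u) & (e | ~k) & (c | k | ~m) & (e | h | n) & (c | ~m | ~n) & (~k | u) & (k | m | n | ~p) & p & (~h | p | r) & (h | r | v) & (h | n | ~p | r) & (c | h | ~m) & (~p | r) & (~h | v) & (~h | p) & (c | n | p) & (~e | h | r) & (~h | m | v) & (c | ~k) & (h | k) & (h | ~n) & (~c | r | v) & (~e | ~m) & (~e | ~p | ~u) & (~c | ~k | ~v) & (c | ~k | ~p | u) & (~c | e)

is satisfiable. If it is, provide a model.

u = True; e = False; m = False; c = False; v = True; p = True; k = False; r = True; h = True; n = True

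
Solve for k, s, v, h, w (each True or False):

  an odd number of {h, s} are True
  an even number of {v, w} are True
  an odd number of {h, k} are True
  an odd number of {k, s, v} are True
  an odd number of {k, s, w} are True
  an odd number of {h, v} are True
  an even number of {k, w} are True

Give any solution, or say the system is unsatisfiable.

k=T, s=T, v=T, h=F, w=T

{h, s}: 1 true → odd ✓
{v, w}: 2 true → even ✓
{h, k}: 1 true → odd ✓
{k, s, v}: 3 true → odd ✓
{k, s, w}: 3 true → odd ✓
{h, v}: 1 true → odd ✓
{k, w}: 2 true → even ✓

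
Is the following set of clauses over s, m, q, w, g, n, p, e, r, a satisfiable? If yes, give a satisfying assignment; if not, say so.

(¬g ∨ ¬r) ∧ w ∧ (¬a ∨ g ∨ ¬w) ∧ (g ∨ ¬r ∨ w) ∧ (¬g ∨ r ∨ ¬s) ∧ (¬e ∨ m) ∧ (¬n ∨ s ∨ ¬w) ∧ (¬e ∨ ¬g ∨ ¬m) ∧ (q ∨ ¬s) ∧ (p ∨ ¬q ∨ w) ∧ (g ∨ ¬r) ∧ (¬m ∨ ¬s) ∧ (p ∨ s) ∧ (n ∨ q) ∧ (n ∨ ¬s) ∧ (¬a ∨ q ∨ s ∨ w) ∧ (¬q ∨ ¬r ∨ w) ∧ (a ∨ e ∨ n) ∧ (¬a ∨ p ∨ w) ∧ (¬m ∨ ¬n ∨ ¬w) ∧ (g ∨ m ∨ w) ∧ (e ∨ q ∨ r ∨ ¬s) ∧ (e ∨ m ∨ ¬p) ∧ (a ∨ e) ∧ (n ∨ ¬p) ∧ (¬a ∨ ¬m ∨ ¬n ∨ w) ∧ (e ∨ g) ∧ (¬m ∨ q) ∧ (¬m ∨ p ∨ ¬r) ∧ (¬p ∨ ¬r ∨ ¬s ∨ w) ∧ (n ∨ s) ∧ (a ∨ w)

Unsatisfiable — no assignment works.

Case s = True:
  (w) forces w = True.
  (q ∨ ¬s) forces q = True.
  (¬m ∨ ¬s) forces m = False.
  (¬e ∨ m) forces e = False.
  (n ∨ ¬s) forces n = True.
  (e ∨ m ∨ ¬p) forces p = False.
  (a ∨ e) forces a = True.
  (¬a ∨ g ∨ ¬w) forces g = True.
  (¬g ∨ ¬r) forces r = False.
  Clause (¬g ∨ r ∨ ¬s) is falsified — contradiction.
Case s = False:
  (w) forces w = True.
  (¬n ∨ s ∨ ¬w) forces n = False.
  Clause (n ∨ s) is falsified — contradiction.
Both cases fail, so the formula is unsatisfiable.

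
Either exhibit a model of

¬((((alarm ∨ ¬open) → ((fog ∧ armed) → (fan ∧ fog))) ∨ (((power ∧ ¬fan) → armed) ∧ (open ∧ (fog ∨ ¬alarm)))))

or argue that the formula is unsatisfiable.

armed = True; fog = True; open = False; fan = False; alarm = True; power = True

  ¬((((alarm ∨ ¬open) → ((fog ∧ armed) → (fan ∧ fog))) ∨ (((power ∧ ¬fan) → armed) ∧ (open ∧ (fog ∨ ¬alarm))))) = True
    ((alarm ∨ ¬open) → ((fog ∧ armed) → (fan ∧ fog))) ∨ (((power ∧ ¬fan) → armed) ∧ (open ∧ (fog ∨ ¬alarm))) = False
      (alarm ∨ ¬open) → ((fog ∧ armed) → (fan ∧ fog)) = False
        alarm ∨ ¬open = True
          ¬open = True
        (fog ∧ armed) → (fan ∧ fog) = False
          fog ∧ armed = True
          fan ∧ fog = False
      ((power ∧ ¬fan) → armed) ∧ (open ∧ (fog ∨ ¬alarm)) = False
        (power ∧ ¬fan) → armed = True
          power ∧ ¬fan = True
            ¬fan = True
        open ∧ (fog ∨ ¬alarm) = False
          fog ∨ ¬alarm = True
            ¬alarm = False
The formula evaluates to True.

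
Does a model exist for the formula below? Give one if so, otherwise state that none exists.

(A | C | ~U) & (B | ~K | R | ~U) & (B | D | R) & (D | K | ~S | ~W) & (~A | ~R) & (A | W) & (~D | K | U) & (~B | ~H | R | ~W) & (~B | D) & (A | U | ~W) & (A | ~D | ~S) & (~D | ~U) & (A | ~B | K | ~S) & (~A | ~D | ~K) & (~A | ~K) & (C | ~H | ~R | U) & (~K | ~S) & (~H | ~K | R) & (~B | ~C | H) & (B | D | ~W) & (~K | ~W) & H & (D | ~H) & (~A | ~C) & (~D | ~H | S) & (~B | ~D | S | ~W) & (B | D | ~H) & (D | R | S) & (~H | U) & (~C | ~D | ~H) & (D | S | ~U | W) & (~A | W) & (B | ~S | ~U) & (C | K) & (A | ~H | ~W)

Case H = True:
  (D | ~H) forces D = True.
  (~D | ~U) forces U = False.
  Clause (~H | U) is falsified — contradiction.
Case H = False:
  Clause (H) is falsified — contradiction.
Both cases fail, so the formula is unsatisfiable.

UNSATISFIABLE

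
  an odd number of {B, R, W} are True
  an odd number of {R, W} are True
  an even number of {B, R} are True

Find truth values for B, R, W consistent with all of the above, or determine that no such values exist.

B = False; R = False; W = True

{B, R, W}: 1 true → odd ✓
{R, W}: 1 true → odd ✓
{B, R}: 0 true → even ✓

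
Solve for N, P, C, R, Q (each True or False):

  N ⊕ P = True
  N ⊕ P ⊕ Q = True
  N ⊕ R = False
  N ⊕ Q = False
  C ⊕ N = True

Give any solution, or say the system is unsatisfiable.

N: False, P: True, C: True, R: False, Q: False

N ⊕ P = F ⊕ T = True ✓
N ⊕ P ⊕ Q = F ⊕ T ⊕ F = True ✓
N ⊕ R = F ⊕ F = False ✓
N ⊕ Q = F ⊕ F = False ✓
C ⊕ N = T ⊕ F = True ✓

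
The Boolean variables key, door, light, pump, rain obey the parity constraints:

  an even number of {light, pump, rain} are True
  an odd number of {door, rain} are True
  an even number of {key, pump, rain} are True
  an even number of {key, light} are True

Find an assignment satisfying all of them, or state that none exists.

key: False, door: False, light: False, pump: True, rain: True

{light, pump, rain}: 2 true → even ✓
{door, rain}: 1 true → odd ✓
{key, pump, rain}: 2 true → even ✓
{key, light}: 0 true → even ✓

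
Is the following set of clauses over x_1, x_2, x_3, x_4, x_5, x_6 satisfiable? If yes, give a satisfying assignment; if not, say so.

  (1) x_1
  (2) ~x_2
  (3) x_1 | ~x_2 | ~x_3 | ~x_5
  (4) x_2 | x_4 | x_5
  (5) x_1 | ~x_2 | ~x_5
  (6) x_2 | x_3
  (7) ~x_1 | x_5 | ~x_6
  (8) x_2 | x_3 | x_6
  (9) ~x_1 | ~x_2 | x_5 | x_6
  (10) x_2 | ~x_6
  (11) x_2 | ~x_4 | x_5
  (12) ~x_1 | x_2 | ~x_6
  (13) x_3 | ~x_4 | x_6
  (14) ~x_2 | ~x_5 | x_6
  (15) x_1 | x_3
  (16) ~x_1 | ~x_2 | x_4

x_1 = True; x_2 = False; x_3 = True; x_4 = True; x_5 = True; x_6 = False

Unit clause (x_1) forces x_1 = True.
Unit clause (~x_2) forces x_2 = False.
In (x_2 | x_3) only x_3 is left, so x_3 = True.
In (x_2 | ~x_6) only ~x_6 is left, so x_6 = False.
Set x_4 = True.
  then (x_2 | ~x_4 | x_5) forces x_5 = True.
All clauses satisfied.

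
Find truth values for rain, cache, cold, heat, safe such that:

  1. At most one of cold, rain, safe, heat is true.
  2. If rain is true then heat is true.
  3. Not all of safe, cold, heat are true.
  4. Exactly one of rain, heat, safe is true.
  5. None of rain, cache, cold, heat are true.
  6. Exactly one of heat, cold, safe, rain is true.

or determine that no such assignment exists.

rain: False, cache: False, cold: False, heat: False, safe: True

  (1) {cold, rain, safe, heat}: 1 true — at most one ✓
  (2) rain=F ⇒ heat: vacuous ✓
  (3) {safe, cold, heat}: 1/3 true — not all ✓
  (4) {rain, heat, safe}: 1 true — exactly one ✓
  (5) {rain, cache, cold, heat}: 0 true — none ✓
  (6) {heat, cold, safe, rain}: 1 true — exactly one ✓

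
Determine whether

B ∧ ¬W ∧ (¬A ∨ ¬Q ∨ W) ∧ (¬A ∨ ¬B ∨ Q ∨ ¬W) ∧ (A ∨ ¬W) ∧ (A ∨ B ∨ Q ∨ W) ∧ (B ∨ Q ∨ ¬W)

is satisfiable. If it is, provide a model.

B = True; W = False; A = True; Q = False

Unit clause (B) forces B = True.
Unit clause (¬W) forces W = False.
Set A = True.
  then (¬A ∨ ¬Q ∨ W) forces Q = False.
Check each clause:
  (B): B holds.
  (¬W): ¬W holds.
  (¬A ∨ ¬Q ∨ W): ¬Q holds.
  (¬A ∨ ¬B ∨ Q ∨ ¬W): ¬W holds.
  (A ∨ ¬W): A holds.
  (A ∨ B ∨ Q ∨ W): A holds.
  (B ∨ Q ∨ ¬W): B holds.
All clauses satisfied.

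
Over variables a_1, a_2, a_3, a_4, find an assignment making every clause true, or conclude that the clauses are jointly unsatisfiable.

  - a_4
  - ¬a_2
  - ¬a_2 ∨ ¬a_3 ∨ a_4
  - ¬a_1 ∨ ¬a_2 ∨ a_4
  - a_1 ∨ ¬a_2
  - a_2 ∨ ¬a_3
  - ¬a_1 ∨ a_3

a_1 = False, a_2 = False, a_3 = False, a_4 = True

Unit clause (a_4) forces a_4 = True.
Unit clause (¬a_2) forces a_2 = False.
In (a_2 ∨ ¬a_3) only ¬a_3 is left, so a_3 = False.
In (¬a_1 ∨ a_3) only ¬a_1 is left, so a_1 = False.
Check each clause:
  (a_4): a_4 holds.
  (¬a_2): ¬a_2 holds.
  (¬a_2 ∨ ¬a_3 ∨ a_4): ¬a_2 holds.
  (¬a_1 ∨ ¬a_2 ∨ a_4): ¬a_1 holds.
  (a_1 ∨ ¬a_2): ¬a_2 holds.
  (a_2 ∨ ¬a_3): ¬a_3 holds.
  (¬a_1 ∨ a_3): ¬a_1 holds.
All clauses satisfied.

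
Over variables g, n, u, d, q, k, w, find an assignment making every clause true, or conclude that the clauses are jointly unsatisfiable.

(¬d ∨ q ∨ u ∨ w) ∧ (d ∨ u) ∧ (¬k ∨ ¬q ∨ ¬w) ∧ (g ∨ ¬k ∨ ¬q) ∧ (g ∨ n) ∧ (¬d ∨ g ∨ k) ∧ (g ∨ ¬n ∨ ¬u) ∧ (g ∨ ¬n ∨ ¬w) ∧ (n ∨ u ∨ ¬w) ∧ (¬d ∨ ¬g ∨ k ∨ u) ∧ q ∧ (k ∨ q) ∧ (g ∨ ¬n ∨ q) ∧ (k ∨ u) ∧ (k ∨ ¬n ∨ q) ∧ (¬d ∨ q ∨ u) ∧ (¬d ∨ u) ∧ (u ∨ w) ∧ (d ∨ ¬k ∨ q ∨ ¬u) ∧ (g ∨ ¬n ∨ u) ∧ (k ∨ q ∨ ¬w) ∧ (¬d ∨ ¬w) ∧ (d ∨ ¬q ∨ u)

g = True, n = False, u = True, d = False, q = True, k = False, w = True

Unit clause (q) forces q = True.
Try g = False:
  (g ∨ ¬k ∨ ¬q) forces k = False.
  (g ∨ n) forces n = True.
  (¬d ∨ g ∨ k) forces d = False.
  (d ∨ u) forces u = True.
  clause (g ∨ ¬n ∨ ¬u) is falsified — backtrack.
So g = True.
Set n = False.
Set u = True.
Set d = False.
Set k = False.
Set w = True.
All clauses satisfied.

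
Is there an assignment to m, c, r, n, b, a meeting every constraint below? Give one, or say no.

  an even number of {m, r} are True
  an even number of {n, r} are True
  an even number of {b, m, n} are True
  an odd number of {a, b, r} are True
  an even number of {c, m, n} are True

m = True; c = False; r = True; n = True; b = False; a = False

{m, r}: 2 true → even ✓
{n, r}: 2 true → even ✓
{b, m, n}: 2 true → even ✓
{a, b, r}: 1 true → odd ✓
{c, m, n}: 2 true → even ✓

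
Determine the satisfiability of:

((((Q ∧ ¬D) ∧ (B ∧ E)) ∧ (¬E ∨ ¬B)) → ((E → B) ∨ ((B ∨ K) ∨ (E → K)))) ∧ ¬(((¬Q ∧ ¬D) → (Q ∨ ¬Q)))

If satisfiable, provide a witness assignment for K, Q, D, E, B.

The conjunct ¬(((¬Q ∧ ¬D) → (Q ∨ ¬Q))) is unsatisfiable on its own:
  Q=F, D=F: evaluates to False.
  Q=F, D=T: evaluates to False.
  Q=T, D=F: evaluates to False.
  Q=T, D=T: evaluates to False.
So the whole conjunction is unsatisfiable.

The formula is unsatisfiable.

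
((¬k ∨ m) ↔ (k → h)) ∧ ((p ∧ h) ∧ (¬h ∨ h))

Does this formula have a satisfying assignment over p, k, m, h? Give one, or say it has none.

p: True, k: True, m: True, h: True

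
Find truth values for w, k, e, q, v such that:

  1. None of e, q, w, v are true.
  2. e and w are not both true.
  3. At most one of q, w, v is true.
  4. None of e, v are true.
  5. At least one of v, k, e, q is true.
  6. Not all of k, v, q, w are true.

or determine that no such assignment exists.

w: False, k: True, e: False, q: False, v: False

  (1) {e, q, w, v}: 0 true — none ✓
  (2) e=F, w=F — not both ✓
  (3) {q, w, v}: 0 true — at most one ✓
  (4) {e, v}: 0 true — none ✓
  (5) {v, k, e, q}: 1 true — at least one ✓
  (6) {k, v, q, w}: 1/4 true — not all ✓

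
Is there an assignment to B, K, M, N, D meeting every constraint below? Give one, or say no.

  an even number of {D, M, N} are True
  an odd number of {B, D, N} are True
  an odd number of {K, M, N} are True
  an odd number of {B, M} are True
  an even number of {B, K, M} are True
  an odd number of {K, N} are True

B = True; K = True; M = False; N = False; D = False

{D, M, N}: 0 true → even ✓
{B, D, N}: 1 true → odd ✓
{K, M, N}: 1 true → odd ✓
{B, M}: 1 true → odd ✓
{B, K, M}: 2 true → even ✓
{K, N}: 1 true → odd ✓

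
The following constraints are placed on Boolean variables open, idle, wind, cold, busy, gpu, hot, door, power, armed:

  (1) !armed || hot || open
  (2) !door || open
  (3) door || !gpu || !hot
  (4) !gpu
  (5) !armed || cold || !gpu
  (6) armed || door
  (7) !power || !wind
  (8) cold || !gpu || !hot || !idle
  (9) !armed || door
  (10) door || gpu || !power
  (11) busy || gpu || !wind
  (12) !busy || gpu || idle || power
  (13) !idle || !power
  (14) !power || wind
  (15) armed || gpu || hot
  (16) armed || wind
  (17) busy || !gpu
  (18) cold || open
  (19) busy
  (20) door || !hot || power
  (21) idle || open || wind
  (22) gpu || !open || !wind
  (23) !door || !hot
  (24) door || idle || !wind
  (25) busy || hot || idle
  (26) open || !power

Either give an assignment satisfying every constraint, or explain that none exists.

Unit clause (!gpu) forces gpu = False.
Unit clause (busy) forces busy = True.
Try open = False:
  (!door || open) forces door = False.
  (armed || door) forces armed = True.
  clause (!armed || door) is falsified — backtrack.
So open = True.
  then (gpu || !open || !wind) forces wind = False.
  then (!power || wind) forces power = False.
  then (armed || wind) forces armed = True.
  then (!armed || door) forces door = True.
  then (!busy || gpu || idle || power) forces idle = True.
  then (!door || !hot) forces hot = False.
Set cold = True.
All clauses satisfied.

open: True, idle: True, wind: False, cold: True, busy: True, gpu: False, hot: False, door: True, power: False, armed: True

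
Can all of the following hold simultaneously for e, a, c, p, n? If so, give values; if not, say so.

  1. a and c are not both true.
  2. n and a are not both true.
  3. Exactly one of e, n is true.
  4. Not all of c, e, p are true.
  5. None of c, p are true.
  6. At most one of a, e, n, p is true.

e = False, a = False, c = False, p = False, n = True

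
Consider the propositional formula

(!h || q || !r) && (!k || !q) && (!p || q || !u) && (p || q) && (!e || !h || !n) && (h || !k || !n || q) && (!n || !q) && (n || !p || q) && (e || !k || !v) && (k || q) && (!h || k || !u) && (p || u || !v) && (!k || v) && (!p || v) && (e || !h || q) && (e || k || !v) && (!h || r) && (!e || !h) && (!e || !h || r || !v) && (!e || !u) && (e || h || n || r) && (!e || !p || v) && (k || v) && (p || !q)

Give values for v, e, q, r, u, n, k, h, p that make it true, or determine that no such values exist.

v = True; e = True; q = True; r = True; u = False; n = False; k = False; h = False; p = True

Set v = True.
Try e = False:
  (e || !k || !v) forces k = False.
  clause (e || k || !v) is falsified — backtrack.
So e = True.
  then (!e || !h) forces h = False.
  then (!e || !u) forces u = False.
  then (p || u || !v) forces p = True.
Set q = True.
  then (!k || !q) forces k = False.
  then (!n || !q) forces n = False.
Set r = True.
All clauses satisfied.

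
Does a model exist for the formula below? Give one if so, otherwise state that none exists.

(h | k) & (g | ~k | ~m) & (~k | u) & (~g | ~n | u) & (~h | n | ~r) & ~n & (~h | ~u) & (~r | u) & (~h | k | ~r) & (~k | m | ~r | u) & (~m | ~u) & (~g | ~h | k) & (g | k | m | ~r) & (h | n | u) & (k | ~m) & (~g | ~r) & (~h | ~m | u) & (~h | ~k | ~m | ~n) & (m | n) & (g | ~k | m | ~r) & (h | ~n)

Unsatisfiable — no assignment works.

Case n = True:
  Clause (~n) is falsified — contradiction.
Case n = False:
  (m | n) forces m = True.
  (~m | ~u) forces u = False.
  (~k | u) forces k = False.
  Clause (k | ~m) is falsified — contradiction.
Both cases fail, so the formula is unsatisfiable.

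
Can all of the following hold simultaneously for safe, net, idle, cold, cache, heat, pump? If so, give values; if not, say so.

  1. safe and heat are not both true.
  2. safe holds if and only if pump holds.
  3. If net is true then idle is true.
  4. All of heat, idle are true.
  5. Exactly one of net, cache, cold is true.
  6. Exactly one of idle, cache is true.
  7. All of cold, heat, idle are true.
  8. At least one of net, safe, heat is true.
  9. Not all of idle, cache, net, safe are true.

safe = False; net = False; idle = True; cold = True; cache = False; heat = True; pump = False

  (1) safe=F, heat=T — not both ✓
  (2) safe=F, pump=F — same ✓
  (3) net=F ⇒ idle: vacuous ✓
  (4) {heat, idle}: all 2 true ✓
  (5) {net, cache, cold}: 1 true — exactly one ✓
  (6) {idle, cache}: 1 true — exactly one ✓
  (7) {cold, heat, idle}: all 3 true ✓
  (8) {net, safe, heat}: 1 true — at least one ✓
  (9) {idle, cache, net, safe}: 1/4 true — not all ✓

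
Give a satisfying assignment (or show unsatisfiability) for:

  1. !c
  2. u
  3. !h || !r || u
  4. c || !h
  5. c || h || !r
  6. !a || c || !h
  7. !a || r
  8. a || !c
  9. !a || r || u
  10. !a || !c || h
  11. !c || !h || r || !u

Unit clause (!c) forces c = False.
Unit clause (u) forces u = True.
In (c || !h) only !h is left, so h = False.
In (c || h || !r) only !r is left, so r = False.
In (!a || r) only !a is left, so a = False.
All clauses satisfied.

c=F, h=F, r=F, u=T, a=F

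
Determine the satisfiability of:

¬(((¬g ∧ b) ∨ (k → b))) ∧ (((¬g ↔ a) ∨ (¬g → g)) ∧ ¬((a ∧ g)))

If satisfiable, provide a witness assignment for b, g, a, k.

b = False, g = True, a = False, k = True

  ¬(((¬g ∧ b) ∨ (k → b))) = True
    (¬g ∧ b) ∨ (k → b) = False
      ¬g ∧ b = False
        ¬g = False
      k → b = False
  ((¬g ↔ a) ∨ (¬g → g)) ∧ ¬((a ∧ g)) = True
    (¬g ↔ a) ∨ (¬g → g) = True
      ¬g ↔ a = True
        ¬g = False
      ¬g → g = True
        ¬g = False
    ¬((a ∧ g)) = True
      a ∧ g = False
Both conjuncts True, so the formula holds.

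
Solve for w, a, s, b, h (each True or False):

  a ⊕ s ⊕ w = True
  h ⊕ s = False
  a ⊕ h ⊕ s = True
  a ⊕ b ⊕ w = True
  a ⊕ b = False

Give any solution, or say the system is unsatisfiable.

w: True, a: True, s: True, b: True, h: True

a ⊕ s ⊕ w = T ⊕ T ⊕ T = True ✓
h ⊕ s = T ⊕ T = False ✓
a ⊕ h ⊕ s = T ⊕ T ⊕ T = True ✓
a ⊕ b ⊕ w = T ⊕ T ⊕ T = True ✓
a ⊕ b = T ⊕ T = False ✓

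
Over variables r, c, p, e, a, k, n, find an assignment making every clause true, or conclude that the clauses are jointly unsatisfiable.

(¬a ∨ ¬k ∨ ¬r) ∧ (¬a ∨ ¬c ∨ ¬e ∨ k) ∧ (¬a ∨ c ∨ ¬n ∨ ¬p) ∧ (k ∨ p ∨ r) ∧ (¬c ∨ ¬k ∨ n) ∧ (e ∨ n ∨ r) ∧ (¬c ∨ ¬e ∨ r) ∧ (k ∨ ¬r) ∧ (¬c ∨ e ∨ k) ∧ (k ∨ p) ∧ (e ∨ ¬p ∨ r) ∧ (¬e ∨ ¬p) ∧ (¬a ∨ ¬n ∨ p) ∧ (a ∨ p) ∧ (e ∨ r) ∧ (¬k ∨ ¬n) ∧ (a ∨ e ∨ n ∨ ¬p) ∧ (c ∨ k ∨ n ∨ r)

Set r = False.
  then (e ∨ r) forces e = True.
  then (¬c ∨ ¬e ∨ r) forces c = False.
  then (¬e ∨ ¬p) forces p = False.
  then (a ∨ p) forces a = True.
  then (k ∨ p ∨ r) forces k = True.
  then (¬a ∨ ¬n ∨ p) forces n = False.
All clauses satisfied.

r = False, c = False, p = False, e = True, a = True, k = True, n = False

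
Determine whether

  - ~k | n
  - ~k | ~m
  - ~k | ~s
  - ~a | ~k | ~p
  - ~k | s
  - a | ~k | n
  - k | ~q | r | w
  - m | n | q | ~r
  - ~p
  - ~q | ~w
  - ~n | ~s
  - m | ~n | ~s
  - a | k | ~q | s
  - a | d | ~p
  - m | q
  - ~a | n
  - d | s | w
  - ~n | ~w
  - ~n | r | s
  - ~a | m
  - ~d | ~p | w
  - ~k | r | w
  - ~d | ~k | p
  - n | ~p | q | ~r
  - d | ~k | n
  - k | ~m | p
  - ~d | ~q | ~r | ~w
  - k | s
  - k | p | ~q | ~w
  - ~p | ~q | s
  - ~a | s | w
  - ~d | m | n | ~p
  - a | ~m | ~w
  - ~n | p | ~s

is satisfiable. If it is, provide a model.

Unit clause (~p) forces p = False.
Try a = True:
  (~a | n) forces n = True.
  (~n | ~s) forces s = False.
  (~k | s) forces k = False.
  clause (k | s) is falsified — backtrack.
So a = False.
Try m = True:
  (~k | ~m) forces k = False.
  clause (k | ~m | p) is falsified — backtrack.
So m = False.
  then (m | q) forces q = True.
  then (~q | ~w) forces w = False.
Try k = True:
  (~k | n) forces n = True.
  (~k | ~s) forces s = False.
  clause (~k | s) is falsified — backtrack.
So k = False.
  then (k | ~q | r | w) forces r = True.
  then (a | k | ~q | s) forces s = True.
  then (~n | p | ~s) forces n = False.
Set d = True.
All clauses satisfied.

a = False; p = False; m = False; q = True; k = False; w = False; r = True; s = True; n = False; d = True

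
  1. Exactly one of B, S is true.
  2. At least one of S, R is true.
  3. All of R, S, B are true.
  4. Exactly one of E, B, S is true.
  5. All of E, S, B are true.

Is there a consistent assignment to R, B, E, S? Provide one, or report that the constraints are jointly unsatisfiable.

Unsatisfiable — no assignment works.

Case B = True:
  (1) with B=T forces S = False.
  Constraint (3) is violated (S=F) — contradiction.
Case B = False:
  Constraint (3) is violated (B=F) — contradiction.
Both cases fail — unsatisfiable.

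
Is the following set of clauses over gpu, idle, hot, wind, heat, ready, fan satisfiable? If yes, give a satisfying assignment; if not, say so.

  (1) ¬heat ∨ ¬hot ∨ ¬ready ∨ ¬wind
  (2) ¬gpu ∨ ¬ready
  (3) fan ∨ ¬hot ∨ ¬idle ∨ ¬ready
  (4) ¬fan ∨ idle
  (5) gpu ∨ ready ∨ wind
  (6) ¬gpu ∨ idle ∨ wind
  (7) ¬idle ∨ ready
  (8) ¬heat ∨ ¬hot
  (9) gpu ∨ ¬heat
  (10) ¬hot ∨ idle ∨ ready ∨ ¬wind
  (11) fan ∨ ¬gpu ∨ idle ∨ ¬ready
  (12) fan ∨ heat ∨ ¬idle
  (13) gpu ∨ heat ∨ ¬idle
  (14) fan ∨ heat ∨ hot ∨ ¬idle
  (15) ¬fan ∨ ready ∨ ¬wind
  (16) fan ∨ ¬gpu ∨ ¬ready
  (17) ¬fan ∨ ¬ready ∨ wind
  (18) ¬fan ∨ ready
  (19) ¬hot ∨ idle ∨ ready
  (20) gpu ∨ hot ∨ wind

gpu: True, idle: False, hot: False, wind: True, heat: True, ready: False, fan: False

Set gpu = True.
  then (¬gpu ∨ ¬ready) forces ready = False.
  then (¬idle ∨ ready) forces idle = False.
  then (¬fan ∨ ready) forces fan = False.
  then (¬hot ∨ idle ∨ ready) forces hot = False.
  then (¬gpu ∨ idle ∨ wind) forces wind = True.
Set heat = True.
All clauses satisfied.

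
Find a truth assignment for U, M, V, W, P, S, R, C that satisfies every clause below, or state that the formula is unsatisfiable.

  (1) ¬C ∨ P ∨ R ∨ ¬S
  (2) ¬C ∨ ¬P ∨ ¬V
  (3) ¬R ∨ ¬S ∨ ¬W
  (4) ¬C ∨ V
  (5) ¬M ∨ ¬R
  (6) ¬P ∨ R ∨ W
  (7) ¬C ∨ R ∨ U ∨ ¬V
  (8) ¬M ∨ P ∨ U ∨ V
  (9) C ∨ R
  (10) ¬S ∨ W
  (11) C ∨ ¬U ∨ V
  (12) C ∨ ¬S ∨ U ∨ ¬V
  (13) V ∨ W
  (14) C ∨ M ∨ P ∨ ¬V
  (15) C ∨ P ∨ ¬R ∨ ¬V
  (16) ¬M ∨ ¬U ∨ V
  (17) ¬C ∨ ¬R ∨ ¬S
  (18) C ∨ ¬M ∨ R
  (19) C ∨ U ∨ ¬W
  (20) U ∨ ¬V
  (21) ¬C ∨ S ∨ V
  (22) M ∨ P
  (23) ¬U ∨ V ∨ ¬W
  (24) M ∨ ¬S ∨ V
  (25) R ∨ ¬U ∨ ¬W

U = True, M = True, V = True, W = False, P = False, S = False, R = False, C = True

Set U = True.
Set M = True.
  then (¬M ∨ ¬R) forces R = False.
  then (C ∨ R) forces C = True.
  then (¬M ∨ ¬U ∨ V) forces V = True.
  then (R ∨ ¬U ∨ ¬W) forces W = False.
  then (¬C ∨ ¬P ∨ ¬V) forces P = False.
  then (¬S ∨ W) forces S = False.
All clauses satisfied.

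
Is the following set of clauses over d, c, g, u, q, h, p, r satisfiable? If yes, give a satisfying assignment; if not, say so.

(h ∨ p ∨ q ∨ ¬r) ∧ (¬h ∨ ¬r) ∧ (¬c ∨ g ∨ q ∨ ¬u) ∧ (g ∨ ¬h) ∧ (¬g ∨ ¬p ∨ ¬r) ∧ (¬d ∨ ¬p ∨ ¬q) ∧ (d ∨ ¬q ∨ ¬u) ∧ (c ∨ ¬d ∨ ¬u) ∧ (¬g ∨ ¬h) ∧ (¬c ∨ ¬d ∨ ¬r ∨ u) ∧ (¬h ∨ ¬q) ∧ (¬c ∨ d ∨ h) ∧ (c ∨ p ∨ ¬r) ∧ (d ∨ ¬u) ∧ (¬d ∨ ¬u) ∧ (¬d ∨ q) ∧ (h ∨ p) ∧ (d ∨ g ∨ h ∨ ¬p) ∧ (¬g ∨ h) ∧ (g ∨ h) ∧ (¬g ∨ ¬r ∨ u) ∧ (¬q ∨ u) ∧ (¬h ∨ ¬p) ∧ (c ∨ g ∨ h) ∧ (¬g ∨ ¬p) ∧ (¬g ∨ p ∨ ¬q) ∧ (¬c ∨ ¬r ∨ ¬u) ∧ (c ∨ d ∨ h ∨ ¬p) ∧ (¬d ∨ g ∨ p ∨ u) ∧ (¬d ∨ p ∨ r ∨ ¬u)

Case g = True:
  (¬g ∨ ¬h) forces h = False.
  Clause (¬g ∨ h) is falsified — contradiction.
Case g = False:
  (g ∨ ¬h) forces h = False.
  Clause (g ∨ h) is falsified — contradiction.
Both cases fail, so the formula is unsatisfiable.

Unsatisfiable — no assignment works.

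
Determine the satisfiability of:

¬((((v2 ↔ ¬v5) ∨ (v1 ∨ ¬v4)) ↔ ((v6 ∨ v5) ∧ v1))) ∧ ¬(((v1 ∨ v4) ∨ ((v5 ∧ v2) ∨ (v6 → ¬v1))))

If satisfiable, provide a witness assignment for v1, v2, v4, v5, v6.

The conjunct ¬(((v1 ∨ v4) ∨ ((v5 ∧ v2) ∨ (v6 → ¬v1)))) is unsatisfiable on its own:
  v1 = True: this becomes ¬((True ∨ ((v5 ∧ v2) ∨ ¬v6))) = False.
  v1 = False: this becomes ¬((v4 ∨ True)) = False.
So the whole conjunction is unsatisfiable.

UNSATISFIABLE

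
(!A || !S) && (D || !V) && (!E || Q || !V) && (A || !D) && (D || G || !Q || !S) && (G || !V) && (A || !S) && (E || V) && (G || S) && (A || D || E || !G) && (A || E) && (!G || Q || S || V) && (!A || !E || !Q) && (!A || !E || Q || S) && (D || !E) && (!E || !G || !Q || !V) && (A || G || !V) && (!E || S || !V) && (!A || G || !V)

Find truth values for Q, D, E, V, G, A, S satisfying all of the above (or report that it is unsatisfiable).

Set Q = False.
Try D = False:
  (D || !V) forces V = False.
  (E || V) forces E = True.
  clause (D || !E) is falsified — backtrack.
So D = True.
  then (A || !D) forces A = True.
  then (!A || !S) forces S = False.
  then (G || S) forces G = True.
  then (!G || Q || S || V) forces V = True.
  then (!A || !E || Q || S) forces E = False.
All clauses satisfied.

Q = False, D = True, E = False, V = True, G = True, A = True, S = False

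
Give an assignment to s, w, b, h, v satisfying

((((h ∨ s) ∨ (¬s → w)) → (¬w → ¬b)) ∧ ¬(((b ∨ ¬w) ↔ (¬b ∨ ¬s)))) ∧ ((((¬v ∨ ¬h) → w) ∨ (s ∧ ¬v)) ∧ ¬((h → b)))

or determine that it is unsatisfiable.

s = True, w = True, b = False, h = True, v = True

  (((h ∨ s) ∨ (¬s → w)) → (¬w → ¬b)) ∧ ¬(((b ∨ ¬w) ↔ (¬b ∨ ¬s))) = True
    ((h ∨ s) ∨ (¬s → w)) → (¬w → ¬b) = True
      (h ∨ s) ∨ (¬s → w) = True
        h ∨ s = True
        ¬s → w = True
          ¬s = False
      ¬w → ¬b = True
        ¬w = False
        ¬b = True
    ¬(((b ∨ ¬w) ↔ (¬b ∨ ¬s))) = True
      (b ∨ ¬w) ↔ (¬b ∨ ¬s) = False
        b ∨ ¬w = False
          ¬w = False
        ¬b ∨ ¬s = True
          ¬b = True
          ¬s = False
  (((¬v ∨ ¬h) → w) ∨ (s ∧ ¬v)) ∧ ¬((h → b)) = True
    ((¬v ∨ ¬h) → w) ∨ (s ∧ ¬v) = True
      (¬v ∨ ¬h) → w = True
        ¬v ∨ ¬h = False
          ¬v = False
          ¬h = False
      s ∧ ¬v = False
        ¬v = False
    ¬((h → b)) = True
      h → b = False
Both conjuncts True, so the formula holds.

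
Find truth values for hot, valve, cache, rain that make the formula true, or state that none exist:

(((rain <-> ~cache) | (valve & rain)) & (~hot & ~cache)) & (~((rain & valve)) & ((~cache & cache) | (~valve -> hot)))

Unsatisfiable

Case cache = True: the conjunct ~cache is False.
Case cache = False: the formula simplifies to ((rain | (valve & rain)) & ~hot) & (~((rain & valve)) & (~valve -> hot)).
  rain = True: simplifies to ~hot & (~valve & (~valve -> hot)).
    hot = True: the conjunct ~hot is False.
    hot = False: simplifies to ~valve & valve.
      valve = True: the conjunct ~valve is False.
      valve = False: the conjunct valve is False.
  rain = False: the conjunct rain | (valve & rain) becomes False | (valve & False) = False.
Both cases fail — unsatisfiable.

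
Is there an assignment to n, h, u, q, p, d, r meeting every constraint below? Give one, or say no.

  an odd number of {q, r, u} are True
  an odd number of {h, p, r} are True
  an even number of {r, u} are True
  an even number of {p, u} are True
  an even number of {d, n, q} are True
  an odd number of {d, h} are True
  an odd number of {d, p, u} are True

Adding constraints 2, 3, 6, 7 mod 2: every variable appears an even number of times on the left, so the left side is 0.
But the right sides sum to 1 (mod 2). 0 ≠ 1 — the system is inconsistent.

Unsatisfiable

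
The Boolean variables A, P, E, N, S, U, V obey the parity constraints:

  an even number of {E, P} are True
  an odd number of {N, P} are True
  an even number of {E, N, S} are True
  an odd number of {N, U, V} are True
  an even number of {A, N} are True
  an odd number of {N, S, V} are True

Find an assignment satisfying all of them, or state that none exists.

A = True; P = False; E = False; N = True; S = True; U = True; V = True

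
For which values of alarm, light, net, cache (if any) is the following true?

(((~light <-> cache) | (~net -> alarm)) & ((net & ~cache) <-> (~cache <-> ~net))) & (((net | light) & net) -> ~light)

alarm = True, light = False, net = False, cache = True

  ((~light <-> cache) | (~net -> alarm)) & ((net & ~cache) <-> (~cache <-> ~net)) = True
    (~light <-> cache) | (~net -> alarm) = True
      ~light <-> cache = True
        ~light = True
      ~net -> alarm = True
        ~net = True
    (net & ~cache) <-> (~cache <-> ~net) = True
      net & ~cache = False
        ~cache = False
      ~cache <-> ~net = False
        ~cache = False
        ~net = True
  ((net | light) & net) -> ~light = True
    (net | light) & net = False
      net | light = False
    ~light = True
Both conjuncts True, so the formula holds.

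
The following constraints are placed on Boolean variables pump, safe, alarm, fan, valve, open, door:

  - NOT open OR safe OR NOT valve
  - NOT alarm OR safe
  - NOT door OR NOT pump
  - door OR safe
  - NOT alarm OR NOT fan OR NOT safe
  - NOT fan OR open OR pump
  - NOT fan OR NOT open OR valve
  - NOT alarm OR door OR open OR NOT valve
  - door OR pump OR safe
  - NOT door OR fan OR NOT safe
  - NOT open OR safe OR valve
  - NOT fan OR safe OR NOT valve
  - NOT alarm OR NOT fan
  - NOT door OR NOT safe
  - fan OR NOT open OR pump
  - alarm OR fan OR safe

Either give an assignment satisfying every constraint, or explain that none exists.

Set pump = True.
  then (NOT door OR NOT pump) forces door = False.
  then (door OR safe) forces safe = True.
Set alarm = True.
  then (NOT alarm OR NOT fan OR NOT safe) forces fan = False.
Set valve = False.
Set open = False.
All clauses satisfied.

pump = True, safe = True, alarm = True, fan = False, valve = False, open = False, door = False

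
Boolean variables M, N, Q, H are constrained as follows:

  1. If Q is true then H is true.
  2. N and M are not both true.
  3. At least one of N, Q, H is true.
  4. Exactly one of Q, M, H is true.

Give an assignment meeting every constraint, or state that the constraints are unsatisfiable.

M=F, N=F, Q=F, H=T

  (1) Q=F ⇒ H: vacuous ✓
  (2) N=F, M=F — not both ✓
  (3) {N, Q, H}: 1 true — at least one ✓
  (4) {Q, M, H}: 1 true — exactly one ✓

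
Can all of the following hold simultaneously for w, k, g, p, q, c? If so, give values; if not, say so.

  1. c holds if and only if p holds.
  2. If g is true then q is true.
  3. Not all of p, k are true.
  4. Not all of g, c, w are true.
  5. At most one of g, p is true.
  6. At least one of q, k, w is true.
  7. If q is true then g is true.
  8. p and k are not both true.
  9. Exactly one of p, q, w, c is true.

w = True; k = True; g = False; p = False; q = False; c = False

  (1) c=F, p=F — same ✓
  (2) g=F ⇒ q: vacuous ✓
  (3) {p, k}: 1/2 true — not all ✓
  (4) {g, c, w}: 1/3 true — not all ✓
  (5) {g, p}: 0 true — at most one ✓
  (6) {q, k, w}: 2 true — at least one ✓
  (7) q=F ⇒ g: vacuous ✓
  (8) p=F, k=T — not both ✓
  (9) {p, q, w, c}: 1 true — exactly one ✓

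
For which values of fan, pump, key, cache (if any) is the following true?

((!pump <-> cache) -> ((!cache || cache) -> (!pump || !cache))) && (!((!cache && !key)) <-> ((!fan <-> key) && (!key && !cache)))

fan = False; pump = False; key = False; cache = False

  (!pump <-> cache) -> ((!cache || cache) -> (!pump || !cache)) = True
    !pump <-> cache = False
      !pump = True
    (!cache || cache) -> (!pump || !cache) = True
      !cache || cache = True
        !cache = True
      !pump || !cache = True
        !pump = True
        !cache = True
  !((!cache && !key)) <-> ((!fan <-> key) && (!key && !cache)) = True
    !((!cache && !key)) = False
      !cache && !key = True
        !cache = True
        !key = True
    (!fan <-> key) && (!key && !cache) = False
      !fan <-> key = False
        !fan = True
      !key && !cache = True
        !key = True
        !cache = True
Both conjuncts True, so the formula holds.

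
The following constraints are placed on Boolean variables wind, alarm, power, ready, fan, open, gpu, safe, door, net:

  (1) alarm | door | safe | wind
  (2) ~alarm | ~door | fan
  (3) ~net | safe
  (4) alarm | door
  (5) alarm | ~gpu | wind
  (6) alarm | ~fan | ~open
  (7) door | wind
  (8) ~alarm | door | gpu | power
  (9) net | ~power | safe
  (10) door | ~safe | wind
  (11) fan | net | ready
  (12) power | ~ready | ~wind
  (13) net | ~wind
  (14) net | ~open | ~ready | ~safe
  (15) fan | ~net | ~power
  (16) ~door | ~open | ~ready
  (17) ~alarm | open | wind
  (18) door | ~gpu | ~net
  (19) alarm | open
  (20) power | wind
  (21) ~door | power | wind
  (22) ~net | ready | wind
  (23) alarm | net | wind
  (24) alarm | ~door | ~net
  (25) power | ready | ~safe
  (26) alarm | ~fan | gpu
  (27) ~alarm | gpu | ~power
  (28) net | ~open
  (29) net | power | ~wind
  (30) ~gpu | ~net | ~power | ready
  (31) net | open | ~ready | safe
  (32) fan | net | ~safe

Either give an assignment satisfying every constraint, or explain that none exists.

wind=T; alarm=T; power=T; ready=T; fan=T; open=F; gpu=T; safe=T; door=T; net=T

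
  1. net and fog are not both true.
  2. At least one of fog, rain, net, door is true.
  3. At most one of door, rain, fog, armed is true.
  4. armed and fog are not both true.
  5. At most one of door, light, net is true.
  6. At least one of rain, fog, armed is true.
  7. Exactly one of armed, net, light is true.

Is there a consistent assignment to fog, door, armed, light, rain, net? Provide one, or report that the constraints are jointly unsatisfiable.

fog = False, door = False, armed = False, light = False, rain = True, net = True

  (1) net=T, fog=F — not both ✓
  (2) {fog, rain, net, door}: 2 true — at least one ✓
  (3) {door, rain, fog, armed}: 1 true — at most one ✓
  (4) armed=F, fog=F — not both ✓
  (5) {door, light, net}: 1 true — at most one ✓
  (6) {rain, fog, armed}: 1 true — at least one ✓
  (7) {armed, net, light}: 1 true — exactly one ✓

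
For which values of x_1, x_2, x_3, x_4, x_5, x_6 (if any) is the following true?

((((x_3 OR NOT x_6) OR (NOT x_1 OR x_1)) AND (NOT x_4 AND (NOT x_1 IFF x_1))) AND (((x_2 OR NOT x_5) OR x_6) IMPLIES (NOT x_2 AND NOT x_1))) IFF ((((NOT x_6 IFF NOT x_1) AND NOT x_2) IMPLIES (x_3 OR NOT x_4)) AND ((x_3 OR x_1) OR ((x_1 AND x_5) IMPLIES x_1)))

x_1 = True; x_2 = False; x_3 = False; x_4 = True; x_5 = False; x_6 = True

  ((((x_3 OR NOT x_6) OR (NOT x_1 OR x_1)) AND (NOT x_4 AND (NOT x_1 IFF x_1))) AND (((x_2 OR NOT x_5) OR x_6) IMPLIES (NOT x_2 AND NOT x_1))) IFF ((((NOT x_6 IFF NOT x_1) AND NOT x_2) IMPLIES (x_3 OR NOT x_4)) AND ((x_3 OR x_1) OR ((x_1 AND x_5) IMPLIES x_1))) = True
    (((x_3 OR NOT x_6) OR (NOT x_1 OR x_1)) AND (NOT x_4 AND (NOT x_1 IFF x_1))) AND (((x_2 OR NOT x_5) OR x_6) IMPLIES (NOT x_2 AND NOT x_1)) = False
      ((x_3 OR NOT x_6) OR (NOT x_1 OR x_1)) AND (NOT x_4 AND (NOT x_1 IFF x_1)) = False
        (x_3 OR NOT x_6) OR (NOT x_1 OR x_1) = True
          x_3 OR NOT x_6 = False
            NOT x_6 = False
          NOT x_1 OR x_1 = True
            NOT x_1 = False
        NOT x_4 AND (NOT x_1 IFF x_1) = False
          NOT x_4 = False
          NOT x_1 IFF x_1 = False
            NOT x_1 = False
      ((x_2 OR NOT x_5) OR x_6) IMPLIES (NOT x_2 AND NOT x_1) = False
        (x_2 OR NOT x_5) OR x_6 = True
          x_2 OR NOT x_5 = True
            NOT x_5 = True
        NOT x_2 AND NOT x_1 = False
          NOT x_2 = True
          NOT x_1 = False
    (((NOT x_6 IFF NOT x_1) AND NOT x_2) IMPLIES (x_3 OR NOT x_4)) AND ((x_3 OR x_1) OR ((x_1 AND x_5) IMPLIES x_1)) = False
      ((NOT x_6 IFF NOT x_1) AND NOT x_2) IMPLIES (x_3 OR NOT x_4) = False
        (NOT x_6 IFF NOT x_1) AND NOT x_2 = True
          NOT x_6 IFF NOT x_1 = True
            NOT x_6 = False
            NOT x_1 = False
          NOT x_2 = True
        x_3 OR NOT x_4 = False
          NOT x_4 = False
      (x_3 OR x_1) OR ((x_1 AND x_5) IMPLIES x_1) = True
        x_3 OR x_1 = True
        (x_1 AND x_5) IMPLIES x_1 = True
          x_1 AND x_5 = False
The formula evaluates to True.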